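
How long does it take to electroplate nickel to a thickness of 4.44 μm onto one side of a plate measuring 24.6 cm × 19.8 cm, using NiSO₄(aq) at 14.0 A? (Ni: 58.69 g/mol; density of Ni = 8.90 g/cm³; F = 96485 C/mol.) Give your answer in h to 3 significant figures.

0.126 h

Plated area = 24.6 × 19.8 = 487.1 cm²
Volume = 487.1 × 4.44×10⁻⁴ cm = 0.2163 cm³
m(Ni) = 0.2163 × 8.90 = 1.925 g
n(Ni) = 1.925 / 58.69 = 0.03280 mol; n(e⁻) = 2 × 0.03280 = 0.06560 mol
Q = 0.06560 × 96485 = 6329 C
t = 6329 / 14.0 = 452.1 s = 0.126 h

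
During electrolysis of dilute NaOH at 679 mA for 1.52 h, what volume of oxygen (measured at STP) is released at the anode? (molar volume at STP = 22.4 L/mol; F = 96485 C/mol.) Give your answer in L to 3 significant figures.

Q = It = 0.679 × 5472 = 3715 C
n(e⁻) = Q/F = 3715/96485 = 0.03850 mol
2H₂O → O₂ + 4H⁺ + 4e⁻, so n(O₂) = 0.03850 / 4 = 0.009625 mol
V = 0.009625 × 22.4 = 0.2156 L

0.216 L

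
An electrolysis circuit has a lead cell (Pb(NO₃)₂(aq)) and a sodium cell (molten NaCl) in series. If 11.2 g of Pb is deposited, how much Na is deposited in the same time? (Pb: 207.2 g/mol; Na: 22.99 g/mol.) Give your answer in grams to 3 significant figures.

n(Pb) = 11.2 / 207.2 = 0.05405 mol
Pb²⁺ + 2e⁻ → Pb, so n(e⁻) = 2 × 0.05405 = 0.1081 mol
Same current for the same time ⇒ same n(e⁻) = 0.1081 mol in both cells.
Na⁺ + e⁻ → Na, so n(Na) = 0.1081 mol
m(Na) = 0.1081 × 22.99 = 2.49 g

2.49 g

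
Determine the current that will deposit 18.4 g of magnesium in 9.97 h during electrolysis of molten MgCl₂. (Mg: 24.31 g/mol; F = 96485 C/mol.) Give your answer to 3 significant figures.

n(Mg) = 18.4 / 24.31 = 0.7569 mol
Mg²⁺ + 2e⁻ → Mg, so n(e⁻) = 2 × 0.7569 = 1.514 mol
Q = 1.514 × 96485 = 1.461×10^5 C
I = Q / t = 1.461×10^5 / 35892 s = 4.07 A

4.07 A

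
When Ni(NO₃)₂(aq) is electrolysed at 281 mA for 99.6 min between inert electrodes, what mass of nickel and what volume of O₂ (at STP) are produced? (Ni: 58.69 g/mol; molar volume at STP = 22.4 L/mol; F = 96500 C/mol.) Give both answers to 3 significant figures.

Q = 0.281 × 5976 = 1679 C; n(e⁻) = 1679 / 96500 = 0.01740 mol
Cathode: Ni²⁺ + 2e⁻ → Ni → n(Ni) = 0.01740/2 = 0.008700 mol → 0.511 g
Anode: 2H₂O → O₂ + 4H⁺ + 4e⁻ → n(O₂) = 0.01740/4 = 0.004350 mol → 0.0974 L

0.511 g Ni; 0.0974 L O₂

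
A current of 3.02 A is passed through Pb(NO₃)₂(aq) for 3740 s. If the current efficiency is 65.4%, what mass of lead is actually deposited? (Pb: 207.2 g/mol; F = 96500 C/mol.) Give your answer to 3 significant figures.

7.93 g

Q = 3.02 × 3740 = 11290 C
n(e⁻) = 11290 / 96500 = 0.1170 mol
Pb²⁺ + 2e⁻ → Pb, so theoretical m(Pb) = 0.05850 × 207.2 = 12.12 g
Actual mass = 65.4% × 12.12 = 7.93 g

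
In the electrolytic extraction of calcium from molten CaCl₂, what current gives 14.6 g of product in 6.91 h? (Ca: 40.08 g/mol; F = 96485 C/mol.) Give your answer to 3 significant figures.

n(Ca) = 14.6 / 40.08 = 0.3643 mol
Ca²⁺ + 2e⁻ → Ca, so n(e⁻) = 2 × 0.3643 = 0.7286 mol
Q = 0.7286 × 96485 = 70300 C
I = Q / t = 70300 / 24876 s = 2.83 A

2.83 A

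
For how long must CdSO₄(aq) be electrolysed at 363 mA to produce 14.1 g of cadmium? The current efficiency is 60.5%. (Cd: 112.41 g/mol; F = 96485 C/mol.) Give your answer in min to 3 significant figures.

1840 min

n(Cd) = 14.1 / 112.41 = 0.1254 mol
Cd²⁺ + 2e⁻ → Cd, so n(e⁻) = 2 × 0.1254 = 0.2508 mol
Q = 0.2508 × 96485 / 0.605 = 40000 C
t = Q / I = 40000 / 0.363 = 1.102×10^5 s = 1840 min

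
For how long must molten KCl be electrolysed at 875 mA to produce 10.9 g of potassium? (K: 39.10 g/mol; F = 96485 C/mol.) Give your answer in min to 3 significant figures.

512 min

n(K) = 10.9 / 39.10 = 0.2788 mol
K⁺ + e⁻ → K, so n(e⁻) = 0.2788 mol
Q = 0.2788 × 96485 = 26900 C
t = Q / I = 26900 / 0.875 = 30740 s = 512 min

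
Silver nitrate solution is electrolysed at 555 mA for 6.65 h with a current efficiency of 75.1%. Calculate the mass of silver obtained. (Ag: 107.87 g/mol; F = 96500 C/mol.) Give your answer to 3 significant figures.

Q = 0.555 × 23940 = 13290 C
n(e⁻) = 13290 / 96500 = 0.1377 mol
Ag⁺ + e⁻ → Ag, so theoretical m(Ag) = 0.1377 × 107.87 = 14.85 g
Actual mass = 75.1% × 14.85 = 11.2 g

11.2 g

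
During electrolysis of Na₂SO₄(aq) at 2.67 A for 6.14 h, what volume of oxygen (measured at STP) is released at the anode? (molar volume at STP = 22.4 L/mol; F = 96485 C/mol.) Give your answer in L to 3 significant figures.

3.43 L

Charge passed = 2.67 × 22104 = 59020 C
n(e⁻) = Q/F = 59020/96485 = 0.6117 mol
2H₂O → O₂ + 4H⁺ + 4e⁻, so n(O₂) = 0.6117 / 4 = 0.1529 mol
V = 0.1529 × 22.4 = 3.425 L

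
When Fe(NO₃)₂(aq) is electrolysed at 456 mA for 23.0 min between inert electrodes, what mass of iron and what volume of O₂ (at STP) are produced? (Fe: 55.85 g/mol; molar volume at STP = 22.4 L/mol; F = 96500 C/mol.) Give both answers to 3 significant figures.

0.182 g Fe; 0.0365 L O₂

Q = 0.456 × 1380 = 629.3 C; n(e⁻) = 629.3 / 96500 = 0.006521 mol
Cathode: Fe²⁺ + 2e⁻ → Fe → n(Fe) = 0.006521/2 = 0.003261 mol → 0.182 g
Anode: 2H₂O → O₂ + 4H⁺ + 4e⁻ → n(O₂) = 0.006521/4 = 0.001630 mol → 0.0365 L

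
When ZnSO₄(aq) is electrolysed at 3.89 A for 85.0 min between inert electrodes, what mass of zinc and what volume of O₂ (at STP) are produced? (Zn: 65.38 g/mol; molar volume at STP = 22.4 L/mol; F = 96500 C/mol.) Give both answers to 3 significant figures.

6.72 g Zn; 1.15 L O₂

Q = 3.89 × 5100 = 19840 C; n(e⁻) = 19840 / 96500 = 0.2056 mol
Cathode: Zn²⁺ + 2e⁻ → Zn → n(Zn) = 0.2056/2 = 0.1028 mol → 6.72 g
Anode: 2H₂O → O₂ + 4H⁺ + 4e⁻ → n(O₂) = 0.2056/4 = 0.05140 mol → 1.15 L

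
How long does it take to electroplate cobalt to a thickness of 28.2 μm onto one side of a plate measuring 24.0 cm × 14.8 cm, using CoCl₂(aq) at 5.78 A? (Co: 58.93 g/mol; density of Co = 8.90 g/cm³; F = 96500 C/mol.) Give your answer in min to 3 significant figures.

Plated area = 24.0 × 14.8 = 355.2 cm²
Volume = 355.2 × 28.2×10⁻⁴ cm = 1.002 cm³
m(Co) = 1.002 × 8.90 = 8.918 g
n(Co) = 8.918 / 58.93 = 0.1513 mol; n(e⁻) = 2 × 0.1513 = 0.3026 mol
Q = 0.3026 × 96500 = 29200 C
t = 29200 / 5.78 = 5052 s = 84.2 min

84.2 min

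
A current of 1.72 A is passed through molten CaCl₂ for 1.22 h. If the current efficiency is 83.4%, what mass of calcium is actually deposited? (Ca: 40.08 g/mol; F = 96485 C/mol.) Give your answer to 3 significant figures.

Q = 1.72 × 4392 = 7554 C
n(e⁻) = 7554 / 96485 = 0.07829 mol
Ca²⁺ + 2e⁻ → Ca, so theoretical m(Ca) = 0.03915 × 40.08 = 1.569 g
Actual mass = 83.4% × 1.569 = 1.31 g

1.31 g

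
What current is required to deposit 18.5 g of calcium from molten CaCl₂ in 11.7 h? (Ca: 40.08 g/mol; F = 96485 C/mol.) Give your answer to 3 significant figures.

2.11 A

n(Ca) = 18.5 / 40.08 = 0.4616 mol
Ca²⁺ + 2e⁻ → Ca, so n(e⁻) = 2 × 0.4616 = 0.9232 mol
Q = 0.9232 × 96485 = 89070 C
I = Q / t = 89070 / 42120 s = 2.11 A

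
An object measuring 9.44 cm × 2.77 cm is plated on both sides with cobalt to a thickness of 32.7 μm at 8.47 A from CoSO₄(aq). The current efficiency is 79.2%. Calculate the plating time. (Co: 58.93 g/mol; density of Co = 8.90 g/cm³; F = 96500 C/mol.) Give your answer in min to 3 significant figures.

12.4 min

Plated area = 2 × 9.44 × 2.77 = 52.30 cm²
Volume = 52.30 × 32.7×10⁻⁴ cm = 0.1710 cm³
m(Co) = 0.1710 × 8.90 = 1.522 g
n(Co) = 1.522 / 58.93 = 0.02583 mol; n(e⁻) = 2 × 0.02583 = 0.05166 mol
Q = 0.05166 × 96500 / 0.792 = 6294 C
t = 6294 / 8.47 = 743.1 s = 12.4 min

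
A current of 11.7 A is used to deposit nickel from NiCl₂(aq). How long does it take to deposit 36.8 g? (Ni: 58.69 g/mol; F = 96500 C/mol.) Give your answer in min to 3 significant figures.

n(Ni) = 36.8 / 58.69 = 0.6270 mol
Ni²⁺ + 2e⁻ → Ni, so n(e⁻) = 2 × 0.6270 = 1.254 mol
Q = 1.254 × 96500 = 1.210×10^5 C
t = Q / I = 1.210×10^5 / 11.7 = 10340 s = 172 min

172 min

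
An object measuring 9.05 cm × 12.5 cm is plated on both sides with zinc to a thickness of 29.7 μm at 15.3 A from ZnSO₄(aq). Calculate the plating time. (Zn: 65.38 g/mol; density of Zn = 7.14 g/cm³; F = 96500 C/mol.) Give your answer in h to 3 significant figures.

Plated area = 2 × 9.05 × 12.5 = 226.3 cm²
Volume = 226.3 × 29.7×10⁻⁴ cm = 0.6721 cm³
m(Zn) = 0.6721 × 7.14 = 4.799 g
n(Zn) = 4.799 / 65.38 = 0.07340 mol; n(e⁻) = 2 × 0.07340 = 0.1468 mol
Q = 0.1468 × 96500 = 14170 C
t = 14170 / 15.3 = 926.1 s = 0.257 h

0.257 h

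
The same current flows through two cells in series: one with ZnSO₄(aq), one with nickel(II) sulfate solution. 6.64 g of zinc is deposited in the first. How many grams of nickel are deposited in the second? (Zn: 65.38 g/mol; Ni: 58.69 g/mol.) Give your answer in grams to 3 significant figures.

n(Zn) = 6.64 / 65.38 = 0.1016 mol
Zn²⁺ + 2e⁻ → Zn, so n(e⁻) = 2 × 0.1016 = 0.2032 mol
Same current for the same time ⇒ same n(e⁻) = 0.2032 mol in both cells.
Ni²⁺ + 2e⁻ → Ni, so n(Ni) = 0.2032 / 2 = 0.1016 mol
m(Ni) = 0.1016 × 58.69 = 5.96 g

5.96 g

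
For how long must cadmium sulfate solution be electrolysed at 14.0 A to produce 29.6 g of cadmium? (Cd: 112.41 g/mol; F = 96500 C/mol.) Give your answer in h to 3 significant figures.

n(Cd) = 29.6 / 112.41 = 0.2633 mol
Cd²⁺ + 2e⁻ → Cd, so n(e⁻) = 2 × 0.2633 = 0.5266 mol
Q = 0.5266 × 96500 = 50820 C
t = Q / I = 50820 / 14.0 = 3630 s = 1.01 h

1.01 h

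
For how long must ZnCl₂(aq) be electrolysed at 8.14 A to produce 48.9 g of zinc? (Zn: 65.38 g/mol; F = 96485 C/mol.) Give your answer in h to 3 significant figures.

4.93 h

n(Zn) = 48.9 / 65.38 = 0.7479 mol
Zn²⁺ + 2e⁻ → Zn, so n(e⁻) = 2 × 0.7479 = 1.496 mol
Q = 1.496 × 96485 = 1.443×10^5 C
t = Q / I = 1.443×10^5 / 8.14 = 17730 s = 4.93 h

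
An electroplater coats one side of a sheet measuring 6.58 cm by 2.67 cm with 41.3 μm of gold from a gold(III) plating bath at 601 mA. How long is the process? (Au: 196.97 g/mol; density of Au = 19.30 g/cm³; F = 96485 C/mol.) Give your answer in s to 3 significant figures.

Plated area = 6.58 × 2.67 = 17.57 cm²
Volume = 17.57 × 41.3×10⁻⁴ cm = 0.07256 cm³
m(Au) = 0.07256 × 19.30 = 1.400 g
n(Au) = 1.400 / 196.97 = 0.007108 mol; n(e⁻) = 3 × 0.007108 = 0.02132 mol
Q = 0.02132 × 96485 = 2057 C
t = 2057 / 0.601 = 3423 s

3420 s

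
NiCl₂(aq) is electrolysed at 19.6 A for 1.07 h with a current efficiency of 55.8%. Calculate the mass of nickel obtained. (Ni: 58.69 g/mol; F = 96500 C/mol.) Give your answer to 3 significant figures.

Q = 19.6 × 3852 = 75500 C
n(e⁻) = 75500 / 96500 = 0.7824 mol
Ni²⁺ + 2e⁻ → Ni, so theoretical m(Ni) = 0.3912 × 58.69 = 22.96 g
Actual mass = 55.8% × 22.96 = 12.8 g

12.8 g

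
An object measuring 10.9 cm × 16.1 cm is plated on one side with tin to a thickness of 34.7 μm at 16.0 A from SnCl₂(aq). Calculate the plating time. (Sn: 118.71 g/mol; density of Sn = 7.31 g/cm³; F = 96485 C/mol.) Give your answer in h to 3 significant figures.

Plated area = 10.9 × 16.1 = 175.5 cm²
Volume = 175.5 × 34.7×10⁻⁴ cm = 0.6090 cm³
m(Sn) = 0.6090 × 7.31 = 4.452 g
n(Sn) = 4.452 / 118.71 = 0.03750 mol; n(e⁻) = 2 × 0.03750 = 0.07500 mol
Q = 0.07500 × 96485 = 7236 C
t = 7236 / 16.0 = 452.3 s = 0.126 h

0.126 h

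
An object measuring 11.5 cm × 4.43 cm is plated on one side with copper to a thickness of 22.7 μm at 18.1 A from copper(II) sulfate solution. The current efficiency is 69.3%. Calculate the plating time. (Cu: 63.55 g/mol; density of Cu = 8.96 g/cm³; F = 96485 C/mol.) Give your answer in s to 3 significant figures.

251 s

Plated area = 11.5 × 4.43 = 50.95 cm²
Volume = 50.95 × 22.7×10⁻⁴ cm = 0.1157 cm³
m(Cu) = 0.1157 × 8.96 = 1.037 g
n(Cu) = 1.037 / 63.55 = 0.01632 mol; n(e⁻) = 2 × 0.01632 = 0.03264 mol
Q = 0.03264 × 96485 / 0.693 = 4544 C
t = 4544 / 18.1 = 251.0 s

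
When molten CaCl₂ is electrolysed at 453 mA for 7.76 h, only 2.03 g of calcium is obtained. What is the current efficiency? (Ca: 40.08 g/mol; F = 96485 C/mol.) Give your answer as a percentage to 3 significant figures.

77.2%

Q = 0.453 × 27936 = 12660 C
n(e⁻) = 12660 / 96485 = 0.1312 mol
Ca²⁺ + 2e⁻ → Ca, so theoretical n(Ca) = 0.06560 mol → 2.629 g
Efficiency = 2.03 / 2.629 = 0.7722 = 77.2%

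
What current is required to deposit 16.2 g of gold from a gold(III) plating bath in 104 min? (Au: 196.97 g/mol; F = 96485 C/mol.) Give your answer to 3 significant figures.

n(Au) = 16.2 / 196.97 = 0.08225 mol
Au³⁺ + 3e⁻ → Au, so n(e⁻) = 3 × 0.08225 = 0.2468 mol
Q = 0.2468 × 96485 = 23810 C
I = Q / t = 23810 / 6240 s = 3.82 A

3.82 A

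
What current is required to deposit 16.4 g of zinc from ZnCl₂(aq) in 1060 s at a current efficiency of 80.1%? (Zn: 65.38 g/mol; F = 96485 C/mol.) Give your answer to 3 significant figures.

n(Zn) = 16.4 / 65.38 = 0.2508 mol
Zn²⁺ + 2e⁻ → Zn, so n(e⁻) = 2 × 0.2508 = 0.5016 mol
Q = 0.5016 × 96485 / 0.801 = 60420 C
I = Q / t = 60420 / 1060 s = 57.0 A

57.0 A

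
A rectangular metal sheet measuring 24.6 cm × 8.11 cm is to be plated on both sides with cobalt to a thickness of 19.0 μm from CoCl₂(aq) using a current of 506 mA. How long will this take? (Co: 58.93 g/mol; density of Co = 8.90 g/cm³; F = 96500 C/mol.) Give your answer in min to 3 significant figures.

728 min

Plated area = 2 × 24.6 × 8.11 = 399.0 cm²
Volume = 399.0 × 19.0×10⁻⁴ cm = 0.7581 cm³
m(Co) = 0.7581 × 8.90 = 6.747 g
n(Co) = 6.747 / 58.93 = 0.1145 mol; n(e⁻) = 2 × 0.1145 = 0.2290 mol
Q = 0.2290 × 96500 = 22100 C
t = 22100 / 0.506 = 43680 s = 728 min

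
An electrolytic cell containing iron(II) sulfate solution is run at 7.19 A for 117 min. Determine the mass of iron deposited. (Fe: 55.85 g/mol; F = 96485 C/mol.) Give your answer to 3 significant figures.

Q = It = 7.19 × 7020 = 50470 C
Moles of electrons = 50470 / 96485 = 0.5231 mol
Fe²⁺ + 2e⁻ → Fe, so n(Fe) = 0.5231 / 2 = 0.2616 mol
m = 0.2616 × 55.85 = 14.6 g

14.6 g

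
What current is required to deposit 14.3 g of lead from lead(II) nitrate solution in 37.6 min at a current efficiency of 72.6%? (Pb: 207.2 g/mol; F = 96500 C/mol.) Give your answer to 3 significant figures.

n(Pb) = 14.3 / 207.2 = 0.06902 mol
Pb²⁺ + 2e⁻ → Pb, so n(e⁻) = 2 × 0.06902 = 0.1380 mol
Q = 0.1380 × 96500 / 0.726 = 18340 C
I = Q / t = 18340 / 2256 s = 8.13 A

8.13 A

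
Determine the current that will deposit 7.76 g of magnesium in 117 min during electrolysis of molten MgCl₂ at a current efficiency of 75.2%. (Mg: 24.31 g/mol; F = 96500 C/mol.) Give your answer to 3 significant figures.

n(Mg) = 7.76 / 24.31 = 0.3192 mol
Mg²⁺ + 2e⁻ → Mg, so n(e⁻) = 2 × 0.3192 = 0.6384 mol
Q = 0.6384 × 96500 / 0.752 = 81920 C
I = Q / t = 81920 / 7020 s = 11.7 A

11.7 A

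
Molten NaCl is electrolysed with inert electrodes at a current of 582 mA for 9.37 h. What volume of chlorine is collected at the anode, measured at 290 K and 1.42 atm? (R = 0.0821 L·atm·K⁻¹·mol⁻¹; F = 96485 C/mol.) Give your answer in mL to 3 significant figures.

Q = It = 0.582 × 33732 = 19630 C
n(e⁻) = 19630 / 96485 = 0.2035 mol
2Cl⁻ → Cl₂ + 2e⁻, so n(Cl₂) = 0.2035 / 2 = 0.1018 mol
V = nRT/P = 0.1018 × 0.0821 × 290 / 1.42 = 1.707 L
= 1710 mL

1710 mL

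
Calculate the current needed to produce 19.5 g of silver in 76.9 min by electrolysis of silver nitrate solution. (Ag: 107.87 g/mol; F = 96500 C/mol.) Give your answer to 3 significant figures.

n(Ag) = 19.5 / 107.87 = 0.1808 mol
Ag⁺ + e⁻ → Ag, so n(e⁻) = 0.1808 mol
Q = 0.1808 × 96500 = 17450 C
I = Q / t = 17450 / 4614 s = 3.78 A

3.78 A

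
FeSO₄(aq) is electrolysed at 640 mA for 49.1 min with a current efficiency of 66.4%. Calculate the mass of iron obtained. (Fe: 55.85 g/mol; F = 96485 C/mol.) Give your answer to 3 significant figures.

0.362 g

Q = 0.640 × 2946 = 1885 C
n(e⁻) = 1885 / 96485 = 0.01954 mol
Fe²⁺ + 2e⁻ → Fe, so theoretical m(Fe) = 0.009770 × 55.85 = 0.5457 g
Actual mass = 66.4% × 0.5457 = 0.362 g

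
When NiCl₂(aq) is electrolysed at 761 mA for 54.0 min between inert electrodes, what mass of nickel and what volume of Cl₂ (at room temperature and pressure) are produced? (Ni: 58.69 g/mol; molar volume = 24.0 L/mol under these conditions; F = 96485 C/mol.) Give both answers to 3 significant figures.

Q = 0.761 × 3240 = 2466 C; n(e⁻) = 2466 / 96485 = 0.02556 mol
Cathode: Ni²⁺ + 2e⁻ → Ni → n(Ni) = 0.02556/2 = 0.01278 mol → 0.750 g
Anode: 2Cl⁻ → Cl₂ + 2e⁻ → n(Cl₂) = 0.02556/2 = 0.01278 mol → 0.307 L

0.750 g Ni; 0.307 L Cl₂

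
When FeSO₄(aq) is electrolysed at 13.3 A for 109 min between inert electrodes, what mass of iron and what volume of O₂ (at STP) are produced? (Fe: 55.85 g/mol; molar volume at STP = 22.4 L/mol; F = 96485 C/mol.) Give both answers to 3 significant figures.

Q = 13.3 × 6540 = 86980 C; n(e⁻) = 86980 / 96485 = 0.9015 mol
Cathode: Fe²⁺ + 2e⁻ → Fe → n(Fe) = 0.9015/2 = 0.4508 mol → 25.2 g
Anode: 2H₂O → O₂ + 4H⁺ + 4e⁻ → n(O₂) = 0.9015/4 = 0.2254 mol → 5.05 L

25.2 g Fe; 5.05 L O₂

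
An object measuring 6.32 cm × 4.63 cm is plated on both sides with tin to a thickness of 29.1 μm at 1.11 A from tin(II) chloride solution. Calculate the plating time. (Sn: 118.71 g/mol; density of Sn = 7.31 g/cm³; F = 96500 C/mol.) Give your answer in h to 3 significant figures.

0.507 h

Plated area = 2 × 6.32 × 4.63 = 58.52 cm²
Volume = 58.52 × 29.1×10⁻⁴ cm = 0.1703 cm³
m(Sn) = 0.1703 × 7.31 = 1.245 g
n(Sn) = 1.245 / 118.71 = 0.01049 mol; n(e⁻) = 2 × 0.01049 = 0.02098 mol
Q = 0.02098 × 96500 = 2025 C
t = 2025 / 1.11 = 1824 s = 0.507 h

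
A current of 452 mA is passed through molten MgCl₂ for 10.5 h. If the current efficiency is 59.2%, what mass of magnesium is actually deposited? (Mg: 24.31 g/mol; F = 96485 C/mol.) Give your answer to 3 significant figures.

Q = 0.452 × 37800 = 17090 C
n(e⁻) = 17090 / 96485 = 0.1771 mol
Mg²⁺ + 2e⁻ → Mg, so theoretical m(Mg) = 0.08855 × 24.31 = 2.153 g
Actual mass = 59.2% × 2.153 = 1.27 g

1.27 g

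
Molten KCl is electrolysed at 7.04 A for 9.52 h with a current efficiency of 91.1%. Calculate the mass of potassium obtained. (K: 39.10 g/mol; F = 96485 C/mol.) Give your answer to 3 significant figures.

89.1 g

Q = 7.04 × 34272 = 2.413×10^5 C
n(e⁻) = 2.413×10^5 / 96485 = 2.501 mol
K⁺ + e⁻ → K, so theoretical m(K) = 2.501 × 39.10 = 97.79 g
Actual mass = 91.1% × 97.79 = 89.1 g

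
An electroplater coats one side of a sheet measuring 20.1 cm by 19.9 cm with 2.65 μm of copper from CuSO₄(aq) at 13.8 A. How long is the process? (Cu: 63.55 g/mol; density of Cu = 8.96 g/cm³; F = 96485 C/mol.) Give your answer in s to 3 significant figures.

Plated area = 20.1 × 19.9 = 400.0 cm²
Volume = 400.0 × 2.65×10⁻⁴ cm = 0.1060 cm³
m(Cu) = 0.1060 × 8.96 = 0.9498 g
n(Cu) = 0.9498 / 63.55 = 0.01495 mol; n(e⁻) = 2 × 0.01495 = 0.02990 mol
Q = 0.02990 × 96485 = 2885 C
t = 2885 / 13.8 = 209.1 s

209 s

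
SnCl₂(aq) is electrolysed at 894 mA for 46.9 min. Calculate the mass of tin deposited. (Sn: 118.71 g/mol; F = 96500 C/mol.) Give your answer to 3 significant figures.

1.55 g

Q = It = 0.894 × 2814 = 2516 C
n(e⁻) = Q/F = 2516/96500 = 0.02607 mol
Sn²⁺ + 2e⁻ → Sn, so n(Sn) = 0.02607 / 2 = 0.01304 mol
m = 0.01304 × 118.71 = 1.55 g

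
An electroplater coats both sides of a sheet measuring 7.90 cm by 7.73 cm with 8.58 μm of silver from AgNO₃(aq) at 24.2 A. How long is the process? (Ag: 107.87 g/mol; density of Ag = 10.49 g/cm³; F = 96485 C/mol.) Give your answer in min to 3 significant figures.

0.677 min

Plated area = 2 × 7.90 × 7.73 = 122.1 cm²
Volume = 122.1 × 8.58×10⁻⁴ cm = 0.1048 cm³
m(Ag) = 0.1048 × 10.49 = 1.099 g
n(Ag) = 1.099 / 107.87 = 0.01019 mol; n(e⁻) = 0.01019 mol
Q = 0.01019 × 96485 = 983.2 C
t = 983.2 / 24.2 = 40.63 s = 0.677 min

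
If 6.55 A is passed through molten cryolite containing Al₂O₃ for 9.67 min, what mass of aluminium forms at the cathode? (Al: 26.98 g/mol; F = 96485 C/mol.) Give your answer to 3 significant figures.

Q = 6.55 A × 580.2 s = 3800 C
n(e⁻) = 3800 / 96485 = 0.03938 mol
Al³⁺ + 3e⁻ → Al, so n(Al) = 0.03938 / 3 = 0.01313 mol
m = 0.01313 × 26.98 = 0.354 g

0.354 g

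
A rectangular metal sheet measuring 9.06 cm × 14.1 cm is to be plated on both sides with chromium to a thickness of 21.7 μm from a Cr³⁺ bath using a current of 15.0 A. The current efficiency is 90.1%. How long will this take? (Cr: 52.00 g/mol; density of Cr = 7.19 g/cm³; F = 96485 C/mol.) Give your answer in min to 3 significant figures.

27.4 min

Plated area = 2 × 9.06 × 14.1 = 255.5 cm²
Volume = 255.5 × 21.7×10⁻⁴ cm = 0.5544 cm³
m(Cr) = 0.5544 × 7.19 = 3.986 g
n(Cr) = 3.986 / 52.00 = 0.07665 mol; n(e⁻) = 3 × 0.07665 = 0.2300 mol
Q = 0.2300 × 96485 / 0.901 = 24630 C
t = 24630 / 15.0 = 1642 s = 27.4 min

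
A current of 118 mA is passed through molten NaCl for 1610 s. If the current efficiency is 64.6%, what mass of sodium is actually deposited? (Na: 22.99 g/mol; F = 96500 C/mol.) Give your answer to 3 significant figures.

Q = 0.118 × 1610 = 190.0 C
n(e⁻) = 190.0 / 96500 = 0.001969 mol
Na⁺ + e⁻ → Na, so theoretical m(Na) = 0.001969 × 22.99 = 0.04527 g
Actual mass = 64.6% × 0.04527 = 0.0292 g

0.0292 g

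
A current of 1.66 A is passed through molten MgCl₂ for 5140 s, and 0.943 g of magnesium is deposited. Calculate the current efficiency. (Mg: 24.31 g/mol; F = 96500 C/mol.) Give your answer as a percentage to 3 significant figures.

87.7%

Q = 1.66 × 5140 = 8532 C
n(e⁻) = 8532 / 96500 = 0.08841 mol
Mg²⁺ + 2e⁻ → Mg, so theoretical n(Mg) = 0.04421 mol → 1.075 g
Efficiency = 0.943 / 1.075 = 0.8772 = 87.7%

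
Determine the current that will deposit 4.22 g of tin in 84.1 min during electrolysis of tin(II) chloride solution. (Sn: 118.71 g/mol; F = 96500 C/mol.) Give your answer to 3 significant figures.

n(Sn) = 4.22 / 118.71 = 0.03555 mol
Sn²⁺ + 2e⁻ → Sn, so n(e⁻) = 2 × 0.03555 = 0.07110 mol
Q = 0.07110 × 96500 = 6861 C
I = Q / t = 6861 / 5046 s = 1.36 A

1.36 A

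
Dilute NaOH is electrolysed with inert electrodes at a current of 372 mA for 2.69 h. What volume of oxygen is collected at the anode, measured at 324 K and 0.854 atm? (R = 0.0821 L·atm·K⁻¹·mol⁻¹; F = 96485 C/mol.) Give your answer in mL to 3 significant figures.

291 mL

Q = 0.372 A × 9684 s = 3602 C
n(e⁻) = Q/F = 3602/96485 = 0.03733 mol
2H₂O → O₂ + 4H⁺ + 4e⁻, so n(O₂) = 0.03733 / 4 = 0.009333 mol
V = nRT/P = 0.009333 × 0.0821 × 324 / 0.854 = 0.2907 L
= 291 mL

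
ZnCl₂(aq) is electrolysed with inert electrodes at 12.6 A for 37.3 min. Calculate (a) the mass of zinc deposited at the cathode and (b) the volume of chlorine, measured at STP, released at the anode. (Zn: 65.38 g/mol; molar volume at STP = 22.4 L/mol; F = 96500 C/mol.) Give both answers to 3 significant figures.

9.55 g Zn; 3.27 L Cl₂

Q = 12.6 × 2238 = 28200 C; n(e⁻) = 28200 / 96500 = 0.2922 mol
Cathode: Zn²⁺ + 2e⁻ → Zn → n(Zn) = 0.2922/2 = 0.1461 mol → 9.55 g
Anode: 2Cl⁻ → Cl₂ + 2e⁻ → n(Cl₂) = 0.2922/2 = 0.1461 mol → 3.27 L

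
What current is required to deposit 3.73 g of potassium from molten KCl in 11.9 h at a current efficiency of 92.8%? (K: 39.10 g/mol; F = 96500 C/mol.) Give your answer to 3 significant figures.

n(K) = 3.73 / 39.10 = 0.09540 mol
K⁺ + e⁻ → K, so n(e⁻) = 0.09540 mol
Q = 0.09540 × 96500 / 0.928 = 9920 C
I = Q / t = 9920 / 42840 s = 0.232 A

0.232 A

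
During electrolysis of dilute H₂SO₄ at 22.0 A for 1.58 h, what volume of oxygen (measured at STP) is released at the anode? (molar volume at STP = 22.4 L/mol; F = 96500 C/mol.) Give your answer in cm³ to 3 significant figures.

7260 cm³

Charge passed = 22.0 × 5688 = 1.251×10^5 C
n(e⁻) = Q/F = 1.251×10^5/96500 = 1.296 mol
2H₂O → O₂ + 4H⁺ + 4e⁻, so n(O₂) = 1.296 / 4 = 0.3240 mol
V = 0.3240 × 22.4 = 7.258 L
= 7260 cm³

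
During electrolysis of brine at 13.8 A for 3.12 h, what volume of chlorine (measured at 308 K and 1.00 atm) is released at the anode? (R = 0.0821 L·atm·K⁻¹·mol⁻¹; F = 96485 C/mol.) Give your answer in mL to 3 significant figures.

20300 mL

Q = It = 13.8 × 11232 = 1.550×10^5 C
n(e⁻) = 1.550×10^5 / 96485 = 1.606 mol
2Cl⁻ → Cl₂ + 2e⁻, so n(Cl₂) = 1.606 / 2 = 0.8030 mol
V = nRT/P = 0.8030 × 0.0821 × 308 / 1.00 = 20.31 L
= 20300 mL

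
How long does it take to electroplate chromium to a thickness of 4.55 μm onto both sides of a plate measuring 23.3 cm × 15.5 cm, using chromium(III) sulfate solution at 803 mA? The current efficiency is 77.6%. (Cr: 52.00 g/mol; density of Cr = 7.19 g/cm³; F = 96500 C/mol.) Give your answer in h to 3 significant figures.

5.86 h

Plated area = 2 × 23.3 × 15.5 = 722.3 cm²
Volume = 722.3 × 4.55×10⁻⁴ cm = 0.3286 cm³
m(Cr) = 0.3286 × 7.19 = 2.363 g
n(Cr) = 2.363 / 52.00 = 0.04544 mol; n(e⁻) = 3 × 0.04544 = 0.1363 mol
Q = 0.1363 × 96500 / 0.776 = 16950 C
t = 16950 / 0.803 = 21110 s = 5.86 h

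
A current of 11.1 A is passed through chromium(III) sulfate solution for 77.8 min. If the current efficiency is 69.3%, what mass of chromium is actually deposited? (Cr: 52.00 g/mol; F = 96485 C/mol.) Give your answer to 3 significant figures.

6.45 g

Q = 11.1 × 4668 = 51810 C
n(e⁻) = 51810 / 96485 = 0.5370 mol
Cr³⁺ + 3e⁻ → Cr, so theoretical m(Cr) = 0.1790 × 52.00 = 9.308 g
Actual mass = 69.3% × 9.308 = 6.45 g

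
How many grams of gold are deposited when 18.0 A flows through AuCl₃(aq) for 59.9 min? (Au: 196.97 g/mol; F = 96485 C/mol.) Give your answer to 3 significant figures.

44.0 g

Q = 18.0 A × 3594 s = 64690 C
n(e⁻) = Q/F = 64690/96485 = 0.6705 mol
Au³⁺ + 3e⁻ → Au, so n(Au) = 0.6705 / 3 = 0.2235 mol
m = 0.2235 × 196.97 = 44.0 g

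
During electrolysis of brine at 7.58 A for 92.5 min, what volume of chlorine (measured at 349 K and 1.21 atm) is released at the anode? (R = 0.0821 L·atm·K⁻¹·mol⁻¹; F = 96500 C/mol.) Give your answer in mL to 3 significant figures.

5160 mL

Charge passed = 7.58 × 5550 = 42070 C
n(e⁻) = Q/F = 42070/96500 = 0.4360 mol
2Cl⁻ → Cl₂ + 2e⁻, so n(Cl₂) = 0.4360 / 2 = 0.2180 mol
V = nRT/P = 0.2180 × 0.0821 × 349 / 1.21 = 5.162 L
= 5160 mL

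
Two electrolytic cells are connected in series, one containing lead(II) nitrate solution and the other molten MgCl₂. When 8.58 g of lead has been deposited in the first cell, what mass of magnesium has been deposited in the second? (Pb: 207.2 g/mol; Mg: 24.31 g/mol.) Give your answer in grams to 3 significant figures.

n(Pb) = 8.58 / 207.2 = 0.04141 mol
Pb²⁺ + 2e⁻ → Pb, so n(e⁻) = 2 × 0.04141 = 0.08282 mol
Since the cells are in series, n(e⁻) in the Mg cell is also 0.08282 mol.
Mg²⁺ + 2e⁻ → Mg, so n(Mg) = 0.08282 / 2 = 0.04141 mol
m(Mg) = 0.04141 × 24.31 = 1.01 g

1.01 g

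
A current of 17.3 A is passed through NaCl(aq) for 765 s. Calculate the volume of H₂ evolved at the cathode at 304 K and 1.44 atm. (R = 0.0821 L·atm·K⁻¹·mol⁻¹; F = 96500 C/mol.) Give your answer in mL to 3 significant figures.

Q = 17.3 A × 765 s = 13230 C
n(e⁻) = Q/F = 13230/96500 = 0.1371 mol
2H⁺ + 2e⁻ → H₂, so n(H₂) = 0.1371 / 2 = 0.06855 mol
V = nRT/P = 0.06855 × 0.0821 × 304 / 1.44 = 1.188 L
= 1190 mL

1190 mL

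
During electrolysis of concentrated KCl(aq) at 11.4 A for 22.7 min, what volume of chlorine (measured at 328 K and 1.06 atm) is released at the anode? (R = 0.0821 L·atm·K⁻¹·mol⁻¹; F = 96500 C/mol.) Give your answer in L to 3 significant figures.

2.04 L

Q = 11.4 A × 1362 s = 15530 C
Moles of electrons = 15530 / 96500 = 0.1609 mol
2Cl⁻ → Cl₂ + 2e⁻, so n(Cl₂) = 0.1609 / 2 = 0.08045 mol
V = nRT/P = 0.08045 × 0.0821 × 328 / 1.06 = 2.044 L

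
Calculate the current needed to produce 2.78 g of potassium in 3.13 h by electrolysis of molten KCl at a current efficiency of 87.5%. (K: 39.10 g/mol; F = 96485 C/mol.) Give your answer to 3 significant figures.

0.696 A

n(K) = 2.78 / 39.10 = 0.07110 mol
K⁺ + e⁻ → K, so n(e⁻) = 0.07110 mol
Q = 0.07110 × 96485 / 0.875 = 7840 C
I = Q / t = 7840 / 11268 s = 0.696 A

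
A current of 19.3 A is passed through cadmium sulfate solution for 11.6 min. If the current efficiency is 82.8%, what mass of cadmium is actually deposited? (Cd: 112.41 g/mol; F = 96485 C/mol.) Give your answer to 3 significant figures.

Q = 19.3 × 696 = 13430 C
n(e⁻) = 13430 / 96485 = 0.1392 mol
Cd²⁺ + 2e⁻ → Cd, so theoretical m(Cd) = 0.06960 × 112.41 = 7.824 g
Actual mass = 82.8% × 7.824 = 6.48 g

6.48 g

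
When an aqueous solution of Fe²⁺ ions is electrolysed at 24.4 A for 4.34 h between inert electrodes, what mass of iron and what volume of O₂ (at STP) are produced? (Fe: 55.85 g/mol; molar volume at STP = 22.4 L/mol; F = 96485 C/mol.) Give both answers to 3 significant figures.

110 g Fe; 22.1 L O₂

Q = 24.4 × 15624 = 3.812×10^5 C; n(e⁻) = 3.812×10^5 / 96485 = 3.951 mol
Cathode: Fe²⁺ + 2e⁻ → Fe → n(Fe) = 3.951/2 = 1.976 mol → 110 g
Anode: 2H₂O → O₂ + 4H⁺ + 4e⁻ → n(O₂) = 3.951/4 = 0.9878 mol → 22.1 L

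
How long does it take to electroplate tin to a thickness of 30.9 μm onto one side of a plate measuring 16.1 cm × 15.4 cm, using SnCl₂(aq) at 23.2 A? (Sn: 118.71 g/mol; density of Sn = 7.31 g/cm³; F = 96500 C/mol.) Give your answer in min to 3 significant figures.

Plated area = 16.1 × 15.4 = 247.9 cm²
Volume = 247.9 × 30.9×10⁻⁴ cm = 0.7660 cm³
m(Sn) = 0.7660 × 7.31 = 5.599 g
n(Sn) = 5.599 / 118.71 = 0.04717 mol; n(e⁻) = 2 × 0.04717 = 0.09434 mol
Q = 0.09434 × 96500 = 9104 C
t = 9104 / 23.2 = 392.4 s = 6.54 min

6.54 min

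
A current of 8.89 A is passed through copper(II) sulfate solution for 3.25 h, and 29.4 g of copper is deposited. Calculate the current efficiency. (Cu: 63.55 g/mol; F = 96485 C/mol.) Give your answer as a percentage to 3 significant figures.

Q = 8.89 × 11700 = 1.040×10^5 C
n(e⁻) = 1.040×10^5 / 96485 = 1.078 mol
Cu²⁺ + 2e⁻ → Cu, so theoretical n(Cu) = 0.5390 mol → 34.25 g
Efficiency = 29.4 / 34.25 = 0.8584 = 85.8%

85.8%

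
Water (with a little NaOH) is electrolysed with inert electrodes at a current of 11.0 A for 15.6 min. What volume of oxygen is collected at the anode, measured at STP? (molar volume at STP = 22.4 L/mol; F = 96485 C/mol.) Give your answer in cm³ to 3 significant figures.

598 cm³

Q = 11.0 A × 936 s = 10300 C
Moles of electrons = 10300 / 96485 = 0.1068 mol
2H₂O → O₂ + 4H⁺ + 4e⁻, so n(O₂) = 0.1068 / 4 = 0.02670 mol
V = 0.02670 × 22.4 = 0.5981 L
= 598 cm³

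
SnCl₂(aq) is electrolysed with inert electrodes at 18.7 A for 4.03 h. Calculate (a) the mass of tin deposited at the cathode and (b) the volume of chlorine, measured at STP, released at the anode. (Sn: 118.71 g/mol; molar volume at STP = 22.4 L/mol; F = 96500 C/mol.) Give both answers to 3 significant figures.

167 g Sn; 31.5 L Cl₂

Q = 18.7 × 14508 = 2.713×10^5 C; n(e⁻) = 2.713×10^5 / 96500 = 2.811 mol
Cathode: Sn²⁺ + 2e⁻ → Sn → n(Sn) = 2.811/2 = 1.406 mol → 167 g
Anode: 2Cl⁻ → Cl₂ + 2e⁻ → n(Cl₂) = 2.811/2 = 1.406 mol → 31.5 L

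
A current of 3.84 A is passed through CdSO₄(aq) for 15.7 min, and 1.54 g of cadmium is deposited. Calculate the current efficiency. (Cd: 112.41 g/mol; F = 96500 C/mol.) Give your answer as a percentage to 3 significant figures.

Q = 3.84 × 942 = 3617 C
n(e⁻) = 3617 / 96500 = 0.03748 mol
Cd²⁺ + 2e⁻ → Cd, so theoretical n(Cd) = 0.01874 mol → 2.107 g
Efficiency = 1.54 / 2.107 = 0.7309 = 73.1%

73.1%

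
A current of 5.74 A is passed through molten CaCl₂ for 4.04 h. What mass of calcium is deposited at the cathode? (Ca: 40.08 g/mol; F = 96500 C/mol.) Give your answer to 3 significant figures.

17.3 g

Charge passed = 5.74 × 14544 = 83480 C
Moles of electrons = 83480 / 96500 = 0.8651 mol
Ca²⁺ + 2e⁻ → Ca, so n(Ca) = 0.8651 / 2 = 0.4326 mol
m = 0.4326 × 40.08 = 17.3 g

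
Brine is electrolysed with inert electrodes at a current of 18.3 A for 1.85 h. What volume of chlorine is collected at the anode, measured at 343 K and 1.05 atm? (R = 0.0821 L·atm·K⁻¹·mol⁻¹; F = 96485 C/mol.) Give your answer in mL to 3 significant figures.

16900 mL

Q = It = 18.3 × 6660 = 1.219×10^5 C
n(e⁻) = Q/F = 1.219×10^5/96485 = 1.263 mol
2Cl⁻ → Cl₂ + 2e⁻, so n(Cl₂) = 1.263 / 2 = 0.6315 mol
V = nRT/P = 0.6315 × 0.0821 × 343 / 1.05 = 16.94 L
= 16900 mL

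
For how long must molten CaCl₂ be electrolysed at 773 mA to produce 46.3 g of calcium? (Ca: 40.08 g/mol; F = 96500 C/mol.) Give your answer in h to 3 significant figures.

n(Ca) = 46.3 / 40.08 = 1.155 mol
Ca²⁺ + 2e⁻ → Ca, so n(e⁻) = 2 × 1.155 = 2.310 mol
Q = 2.310 × 96500 = 2.229×10^5 C
t = Q / I = 2.229×10^5 / 0.773 = 2.884×10^5 s = 80.1 h

80.1 h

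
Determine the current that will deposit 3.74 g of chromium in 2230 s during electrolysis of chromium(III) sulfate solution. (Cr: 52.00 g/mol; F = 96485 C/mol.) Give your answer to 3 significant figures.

9.34 A

n(Cr) = 3.74 / 52.00 = 0.07192 mol
Cr³⁺ + 3e⁻ → Cr, so n(e⁻) = 3 × 0.07192 = 0.2158 mol
Q = 0.2158 × 96485 = 20820 C
I = Q / t = 20820 / 2230 s = 9.34 A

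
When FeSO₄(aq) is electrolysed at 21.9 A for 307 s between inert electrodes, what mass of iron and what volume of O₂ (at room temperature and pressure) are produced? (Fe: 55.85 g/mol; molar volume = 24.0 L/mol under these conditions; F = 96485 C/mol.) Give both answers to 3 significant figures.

1.95 g Fe; 0.418 L O₂

Q = 21.9 × 307 = 6723 C; n(e⁻) = 6723 / 96485 = 0.06968 mol
Cathode: Fe²⁺ + 2e⁻ → Fe → n(Fe) = 0.06968/2 = 0.03484 mol → 1.95 g
Anode: 2H₂O → O₂ + 4H⁺ + 4e⁻ → n(O₂) = 0.06968/4 = 0.01742 mol → 0.418 L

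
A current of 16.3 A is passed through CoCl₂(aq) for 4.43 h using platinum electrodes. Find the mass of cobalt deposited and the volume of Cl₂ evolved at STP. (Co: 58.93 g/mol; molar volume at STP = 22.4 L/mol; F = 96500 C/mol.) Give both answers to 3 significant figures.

Q = 16.3 × 15948 = 2.600×10^5 C; n(e⁻) = 2.600×10^5 / 96500 = 2.694 mol
Cathode: Co²⁺ + 2e⁻ → Co → n(Co) = 2.694/2 = 1.347 mol → 79.4 g
Anode: 2Cl⁻ → Cl₂ + 2e⁻ → n(Cl₂) = 2.694/2 = 1.347 mol → 30.2 L

79.4 g Co; 30.2 L Cl₂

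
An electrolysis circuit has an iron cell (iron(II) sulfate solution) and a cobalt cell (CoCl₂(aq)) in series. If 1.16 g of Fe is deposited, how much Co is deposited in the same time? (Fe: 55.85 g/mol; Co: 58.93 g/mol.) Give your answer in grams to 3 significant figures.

n(Fe) = 1.16 / 55.85 = 0.02077 mol
Fe²⁺ + 2e⁻ → Fe, so n(e⁻) = 2 × 0.02077 = 0.04154 mol
In series, the same 0.04154 mol of electrons flows through the second cell.
Co²⁺ + 2e⁻ → Co, so n(Co) = 0.04154 / 2 = 0.02077 mol
m(Co) = 0.02077 × 58.93 = 1.22 g

1.22 g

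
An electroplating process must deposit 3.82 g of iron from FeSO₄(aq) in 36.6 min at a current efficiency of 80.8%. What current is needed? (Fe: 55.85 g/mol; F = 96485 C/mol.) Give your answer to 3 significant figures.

n(Fe) = 3.82 / 55.85 = 0.06840 mol
Fe²⁺ + 2e⁻ → Fe, so n(e⁻) = 2 × 0.06840 = 0.1368 mol
Q = 0.1368 × 96485 / 0.808 = 16340 C
I = Q / t = 16340 / 2196 s = 7.44 A

7.44 A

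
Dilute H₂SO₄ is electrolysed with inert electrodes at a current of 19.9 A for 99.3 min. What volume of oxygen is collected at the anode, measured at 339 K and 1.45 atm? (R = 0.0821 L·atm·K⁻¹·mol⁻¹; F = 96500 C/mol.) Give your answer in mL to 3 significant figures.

Q = It = 19.9 × 5958 = 1.186×10^5 C
n(e⁻) = 1.186×10^5 / 96500 = 1.229 mol
2H₂O → O₂ + 4H⁺ + 4e⁻, so n(O₂) = 1.229 / 4 = 0.3073 mol
V = nRT/P = 0.3073 × 0.0821 × 339 / 1.45 = 5.898 L
= 5900 mL

5900 mL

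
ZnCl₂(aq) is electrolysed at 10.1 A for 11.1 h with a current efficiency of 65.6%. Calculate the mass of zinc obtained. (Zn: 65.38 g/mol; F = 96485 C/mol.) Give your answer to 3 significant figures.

Q = 10.1 × 39960 = 4.036×10^5 C
n(e⁻) = 4.036×10^5 / 96485 = 4.183 mol
Zn²⁺ + 2e⁻ → Zn, so theoretical m(Zn) = 2.092 × 65.38 = 136.8 g
Actual mass = 65.6% × 136.8 = 89.7 g

89.7 g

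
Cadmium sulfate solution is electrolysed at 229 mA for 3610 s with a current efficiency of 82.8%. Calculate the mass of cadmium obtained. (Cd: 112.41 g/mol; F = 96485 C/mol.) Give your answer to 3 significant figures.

Q = 0.229 × 3610 = 826.7 C
n(e⁻) = 826.7 / 96485 = 0.008568 mol
Cd²⁺ + 2e⁻ → Cd, so theoretical m(Cd) = 0.004284 × 112.41 = 0.4816 g
Actual mass = 82.8% × 0.4816 = 0.399 g

0.399 g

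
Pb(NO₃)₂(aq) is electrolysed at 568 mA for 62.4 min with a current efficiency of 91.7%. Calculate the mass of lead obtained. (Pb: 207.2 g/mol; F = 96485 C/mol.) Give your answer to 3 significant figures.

Q = 0.568 × 3744 = 2127 C
n(e⁻) = 2127 / 96485 = 0.02204 mol
Pb²⁺ + 2e⁻ → Pb, so theoretical m(Pb) = 0.01102 × 207.2 = 2.283 g
Actual mass = 91.7% × 2.283 = 2.09 g

2.09 g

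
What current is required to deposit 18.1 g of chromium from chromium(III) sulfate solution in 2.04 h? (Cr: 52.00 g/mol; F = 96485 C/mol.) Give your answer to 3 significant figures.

n(Cr) = 18.1 / 52.00 = 0.3481 mol
Cr³⁺ + 3e⁻ → Cr, so n(e⁻) = 3 × 0.3481 = 1.044 mol
Q = 1.044 × 96485 = 1.007×10^5 C
I = Q / t = 1.007×10^5 / 7344 s = 13.7 A

13.7 A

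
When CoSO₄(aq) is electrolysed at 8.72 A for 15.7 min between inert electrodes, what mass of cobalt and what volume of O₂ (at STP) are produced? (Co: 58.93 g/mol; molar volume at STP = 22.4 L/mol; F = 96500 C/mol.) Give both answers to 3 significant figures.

2.51 g Co; 0.477 L O₂

Q = 8.72 × 942 = 8214 C; n(e⁻) = 8214 / 96500 = 0.08512 mol
Cathode: Co²⁺ + 2e⁻ → Co → n(Co) = 0.08512/2 = 0.04256 mol → 2.51 g
Anode: 2H₂O → O₂ + 4H⁺ + 4e⁻ → n(O₂) = 0.08512/4 = 0.02128 mol → 0.477 L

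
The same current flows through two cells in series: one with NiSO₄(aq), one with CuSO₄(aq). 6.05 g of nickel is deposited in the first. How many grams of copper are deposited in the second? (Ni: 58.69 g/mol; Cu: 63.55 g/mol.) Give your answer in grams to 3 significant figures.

6.55 g

n(Ni) = 6.05 / 58.69 = 0.1031 mol
Ni²⁺ + 2e⁻ → Ni, so n(e⁻) = 2 × 0.1031 = 0.2062 mol
Same current for the same time ⇒ same n(e⁻) = 0.2062 mol in both cells.
Cu²⁺ + 2e⁻ → Cu, so n(Cu) = 0.2062 / 2 = 0.1031 mol
m(Cu) = 0.1031 × 63.55 = 6.55 g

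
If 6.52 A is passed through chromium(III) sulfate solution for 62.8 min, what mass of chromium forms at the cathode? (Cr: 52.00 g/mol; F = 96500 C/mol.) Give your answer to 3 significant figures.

4.41 g

Q = 6.52 A × 3768 s = 24570 C
n(e⁻) = Q/F = 24570/96500 = 0.2546 mol
Cr³⁺ + 3e⁻ → Cr, so n(Cr) = 0.2546 / 3 = 0.08487 mol
m = 0.08487 × 52.00 = 4.41 g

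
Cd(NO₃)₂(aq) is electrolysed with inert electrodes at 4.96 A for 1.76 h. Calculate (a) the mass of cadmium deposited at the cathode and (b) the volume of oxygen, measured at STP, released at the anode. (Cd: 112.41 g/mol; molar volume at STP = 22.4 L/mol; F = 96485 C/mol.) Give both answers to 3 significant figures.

Q = 4.96 × 6336 = 31430 C; n(e⁻) = 31430 / 96485 = 0.3258 mol
Cathode: Cd²⁺ + 2e⁻ → Cd → n(Cd) = 0.3258/2 = 0.1629 mol → 18.3 g
Anode: 2H₂O → O₂ + 4H⁺ + 4e⁻ → n(O₂) = 0.3258/4 = 0.08145 mol → 1.82 L

18.3 g Cd; 1.82 L O₂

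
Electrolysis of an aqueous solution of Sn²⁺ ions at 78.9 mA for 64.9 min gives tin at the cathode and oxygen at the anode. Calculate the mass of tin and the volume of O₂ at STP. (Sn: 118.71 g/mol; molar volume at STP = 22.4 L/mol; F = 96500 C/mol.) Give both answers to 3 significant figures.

Q = 0.0789 × 3894 = 307.2 C; n(e⁻) = 307.2 / 96500 = 0.003183 mol
Cathode: Sn²⁺ + 2e⁻ → Sn → n(Sn) = 0.003183/2 = 0.001592 mol → 0.189 g
Anode: 2H₂O → O₂ + 4H⁺ + 4e⁻ → n(O₂) = 0.003183/4 = 7.958×10^-4 mol → 0.0178 L

0.189 g Sn; 0.0178 L O₂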